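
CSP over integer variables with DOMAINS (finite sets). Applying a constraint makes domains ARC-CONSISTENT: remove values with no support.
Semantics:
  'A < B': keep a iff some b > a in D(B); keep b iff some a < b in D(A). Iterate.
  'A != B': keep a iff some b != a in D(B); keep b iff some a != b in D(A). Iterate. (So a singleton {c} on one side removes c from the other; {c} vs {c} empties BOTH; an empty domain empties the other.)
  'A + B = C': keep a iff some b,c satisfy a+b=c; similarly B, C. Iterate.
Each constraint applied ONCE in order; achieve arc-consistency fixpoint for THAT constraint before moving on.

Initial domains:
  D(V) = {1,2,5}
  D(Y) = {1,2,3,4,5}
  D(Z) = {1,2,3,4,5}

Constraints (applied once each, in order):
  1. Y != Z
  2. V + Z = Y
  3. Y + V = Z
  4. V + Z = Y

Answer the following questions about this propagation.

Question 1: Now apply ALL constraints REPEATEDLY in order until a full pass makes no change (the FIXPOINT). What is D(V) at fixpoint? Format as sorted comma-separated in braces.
Answer: {}

Derivation:
pass 0 (initial): D(V)={1,2,5}
pass 1: V {1,2,5}->{}; Y {1,2,3,4,5}->{}; Z {1,2,3,4,5}->{}
pass 2: no change
Fixpoint after 2 passes: D(V) = {}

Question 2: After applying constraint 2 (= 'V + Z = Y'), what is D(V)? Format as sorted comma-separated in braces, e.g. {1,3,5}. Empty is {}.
Constraint 1 (Y != Z) on D(Y)={1,2,3,4,5} D(Z)={1,2,3,4,5}: no change
Constraint 2 (V + Z = Y) on D(V)={1,2,5} D(Z)={1,2,3,4,5} D(Y)={1,2,3,4,5}: V {1,2,5}->{1,2}; Z {1,2,3,4,5}->{1,2,3,4}; Y {1,2,3,4,5}->{2,3,4,5}
So after constraint 2: D(V) = {1,2}

Answer: {1,2}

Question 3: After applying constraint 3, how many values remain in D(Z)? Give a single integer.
Constraint 1 (Y != Z) on D(Y)={1,2,3,4,5} D(Z)={1,2,3,4,5}: no change
Constraint 2 (V + Z = Y) on D(V)={1,2,5} D(Z)={1,2,3,4,5} D(Y)={1,2,3,4,5}: V {1,2,5}->{1,2}; Z {1,2,3,4,5}->{1,2,3,4}; Y {1,2,3,4,5}->{2,3,4,5}
Constraint 3 (Y + V = Z) on D(Y)={2,3,4,5} D(V)={1,2} D(Z)={1,2,3,4}: Y {2,3,4,5}->{2,3}; Z {1,2,3,4}->{3,4}
So after constraint 3: D(Z)={3,4}, size = 2

Answer: 2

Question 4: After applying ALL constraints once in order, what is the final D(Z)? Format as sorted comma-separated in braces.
Answer: {}

Derivation:
Constraint 1 (Y != Z) on D(Y)={1,2,3,4,5} D(Z)={1,2,3,4,5}: no change
Constraint 2 (V + Z = Y) on D(V)={1,2,5} D(Z)={1,2,3,4,5} D(Y)={1,2,3,4,5}: V {1,2,5}->{1,2}; Z {1,2,3,4,5}->{1,2,3,4}; Y {1,2,3,4,5}->{2,3,4,5}
Constraint 3 (Y + V = Z) on D(Y)={2,3,4,5} D(V)={1,2} D(Z)={1,2,3,4}: Y {2,3,4,5}->{2,3}; Z {1,2,3,4}->{3,4}
Constraint 4 (V + Z = Y) on D(V)={1,2} D(Z)={3,4} D(Y)={2,3}: V {1,2}->{}; Z {3,4}->{}; Y {2,3}->{}
So after all 4 constraints: D(Z) = {}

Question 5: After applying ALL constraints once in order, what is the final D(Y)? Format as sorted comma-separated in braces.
Answer: {}

Derivation:
Constraint 1 (Y != Z) on D(Y)={1,2,3,4,5} D(Z)={1,2,3,4,5}: no change
Constraint 2 (V + Z = Y) on D(V)={1,2,5} D(Z)={1,2,3,4,5} D(Y)={1,2,3,4,5}: V {1,2,5}->{1,2}; Z {1,2,3,4,5}->{1,2,3,4}; Y {1,2,3,4,5}->{2,3,4,5}
Constraint 3 (Y + V = Z) on D(Y)={2,3,4,5} D(V)={1,2} D(Z)={1,2,3,4}: Y {2,3,4,5}->{2,3}; Z {1,2,3,4}->{3,4}
Constraint 4 (V + Z = Y) on D(V)={1,2} D(Z)={3,4} D(Y)={2,3}: V {1,2}->{}; Z {3,4}->{}; Y {2,3}->{}
So after all 4 constraints: D(Y) = {}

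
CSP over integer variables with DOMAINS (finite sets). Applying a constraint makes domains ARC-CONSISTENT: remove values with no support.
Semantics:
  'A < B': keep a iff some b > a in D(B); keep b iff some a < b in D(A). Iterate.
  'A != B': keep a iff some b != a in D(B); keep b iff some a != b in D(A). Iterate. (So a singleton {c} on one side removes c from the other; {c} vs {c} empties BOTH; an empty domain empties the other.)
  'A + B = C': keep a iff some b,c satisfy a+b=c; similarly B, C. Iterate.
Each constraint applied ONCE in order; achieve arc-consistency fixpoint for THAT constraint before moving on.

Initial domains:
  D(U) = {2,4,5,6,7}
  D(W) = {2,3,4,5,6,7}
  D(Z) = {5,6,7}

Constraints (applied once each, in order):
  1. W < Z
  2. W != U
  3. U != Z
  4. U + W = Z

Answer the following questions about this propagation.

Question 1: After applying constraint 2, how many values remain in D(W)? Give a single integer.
Constraint 1 (W < Z) on D(W)={2,3,4,5,6,7} D(Z)={5,6,7}: W {2,3,4,5,6,7}->{2,3,4,5,6}
Constraint 2 (W != U) on D(W)={2,3,4,5,6} D(U)={2,4,5,6,7}: no change
So after constraint 2: D(W)={2,3,4,5,6}, size = 5

Answer: 5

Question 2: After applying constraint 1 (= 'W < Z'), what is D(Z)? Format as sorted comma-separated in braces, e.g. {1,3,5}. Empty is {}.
Answer: {5,6,7}

Derivation:
Constraint 1 (W < Z) on D(W)={2,3,4,5,6,7} D(Z)={5,6,7}: W {2,3,4,5,6,7}->{2,3,4,5,6}
So after constraint 1: D(Z) = {5,6,7}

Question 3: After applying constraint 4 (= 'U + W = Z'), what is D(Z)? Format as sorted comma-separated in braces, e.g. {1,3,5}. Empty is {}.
Constraint 1 (W < Z) on D(W)={2,3,4,5,6,7} D(Z)={5,6,7}: W {2,3,4,5,6,7}->{2,3,4,5,6}
Constraint 2 (W != U) on D(W)={2,3,4,5,6} D(U)={2,4,5,6,7}: no change
Constraint 3 (U != Z) on D(U)={2,4,5,6,7} D(Z)={5,6,7}: no change
Constraint 4 (U + W = Z) on D(U)={2,4,5,6,7} D(W)={2,3,4,5,6} D(Z)={5,6,7}: U {2,4,5,6,7}->{2,4,5}; W {2,3,4,5,6}->{2,3,4,5}
So after constraint 4: D(Z) = {5,6,7}

Answer: {5,6,7}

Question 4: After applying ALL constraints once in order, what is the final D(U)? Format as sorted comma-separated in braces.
Constraint 1 (W < Z) on D(W)={2,3,4,5,6,7} D(Z)={5,6,7}: W {2,3,4,5,6,7}->{2,3,4,5,6}
Constraint 2 (W != U) on D(W)={2,3,4,5,6} D(U)={2,4,5,6,7}: no change
Constraint 3 (U != Z) on D(U)={2,4,5,6,7} D(Z)={5,6,7}: no change
Constraint 4 (U + W = Z) on D(U)={2,4,5,6,7} D(W)={2,3,4,5,6} D(Z)={5,6,7}: U {2,4,5,6,7}->{2,4,5}; W {2,3,4,5,6}->{2,3,4,5}
So after all 4 constraints: D(U) = {2,4,5}

Answer: {2,4,5}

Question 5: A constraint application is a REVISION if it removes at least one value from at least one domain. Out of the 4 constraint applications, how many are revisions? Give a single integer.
Constraint 1 (W < Z) on D(W)={2,3,4,5,6,7} D(Z)={5,6,7}: W {2,3,4,5,6,7}->{2,3,4,5,6} => REVISION
Constraint 2 (W != U) on D(W)={2,3,4,5,6} D(U)={2,4,5,6,7}: no change => not a revision
Constraint 3 (U != Z) on D(U)={2,4,5,6,7} D(Z)={5,6,7}: no change => not a revision
Constraint 4 (U + W = Z) on D(U)={2,4,5,6,7} D(W)={2,3,4,5,6} D(Z)={5,6,7}: U {2,4,5,6,7}->{2,4,5}; W {2,3,4,5,6}->{2,3,4,5} => REVISION
Total revisions = 2

Answer: 2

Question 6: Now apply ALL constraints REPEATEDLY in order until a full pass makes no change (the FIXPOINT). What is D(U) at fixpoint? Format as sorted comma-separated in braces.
pass 0 (initial): D(U)={2,4,5,6,7}
pass 1: U {2,4,5,6,7}->{2,4,5}; W {2,3,4,5,6,7}->{2,3,4,5}
pass 2: no change
Fixpoint after 2 passes: D(U) = {2,4,5}

Answer: {2,4,5}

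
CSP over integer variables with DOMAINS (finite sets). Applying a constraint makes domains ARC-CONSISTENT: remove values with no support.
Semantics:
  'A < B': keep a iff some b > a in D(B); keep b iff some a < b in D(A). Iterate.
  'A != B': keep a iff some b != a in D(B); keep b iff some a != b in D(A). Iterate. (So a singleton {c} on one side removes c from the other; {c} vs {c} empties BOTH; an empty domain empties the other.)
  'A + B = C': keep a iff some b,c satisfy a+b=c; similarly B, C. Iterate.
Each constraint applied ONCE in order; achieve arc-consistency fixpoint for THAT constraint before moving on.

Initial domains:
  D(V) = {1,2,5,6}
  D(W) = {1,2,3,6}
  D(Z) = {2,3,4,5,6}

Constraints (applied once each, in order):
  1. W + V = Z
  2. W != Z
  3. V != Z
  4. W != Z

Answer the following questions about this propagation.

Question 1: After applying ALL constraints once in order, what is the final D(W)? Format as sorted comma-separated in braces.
Constraint 1 (W + V = Z) on D(W)={1,2,3,6} D(V)={1,2,5,6} D(Z)={2,3,4,5,6}: W {1,2,3,6}->{1,2,3}; V {1,2,5,6}->{1,2,5}
Constraint 2 (W != Z) on D(W)={1,2,3} D(Z)={2,3,4,5,6}: no change
Constraint 3 (V != Z) on D(V)={1,2,5} D(Z)={2,3,4,5,6}: no change
Constraint 4 (W != Z) on D(W)={1,2,3} D(Z)={2,3,4,5,6}: no change
So after all 4 constraints: D(W) = {1,2,3}

Answer: {1,2,3}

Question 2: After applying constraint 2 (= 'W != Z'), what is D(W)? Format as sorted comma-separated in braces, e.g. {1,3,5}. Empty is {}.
Answer: {1,2,3}

Derivation:
Constraint 1 (W + V = Z) on D(W)={1,2,3,6} D(V)={1,2,5,6} D(Z)={2,3,4,5,6}: W {1,2,3,6}->{1,2,3}; V {1,2,5,6}->{1,2,5}
Constraint 2 (W != Z) on D(W)={1,2,3} D(Z)={2,3,4,5,6}: no change
So after constraint 2: D(W) = {1,2,3}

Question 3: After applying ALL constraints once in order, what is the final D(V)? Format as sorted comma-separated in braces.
Answer: {1,2,5}

Derivation:
Constraint 1 (W + V = Z) on D(W)={1,2,3,6} D(V)={1,2,5,6} D(Z)={2,3,4,5,6}: W {1,2,3,6}->{1,2,3}; V {1,2,5,6}->{1,2,5}
Constraint 2 (W != Z) on D(W)={1,2,3} D(Z)={2,3,4,5,6}: no change
Constraint 3 (V != Z) on D(V)={1,2,5} D(Z)={2,3,4,5,6}: no change
Constraint 4 (W != Z) on D(W)={1,2,3} D(Z)={2,3,4,5,6}: no change
So after all 4 constraints: D(V) = {1,2,5}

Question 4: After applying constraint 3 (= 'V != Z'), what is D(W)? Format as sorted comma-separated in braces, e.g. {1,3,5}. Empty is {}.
Answer: {1,2,3}

Derivation:
Constraint 1 (W + V = Z) on D(W)={1,2,3,6} D(V)={1,2,5,6} D(Z)={2,3,4,5,6}: W {1,2,3,6}->{1,2,3}; V {1,2,5,6}->{1,2,5}
Constraint 2 (W != Z) on D(W)={1,2,3} D(Z)={2,3,4,5,6}: no change
Constraint 3 (V != Z) on D(V)={1,2,5} D(Z)={2,3,4,5,6}: no change
So after constraint 3: D(W) = {1,2,3}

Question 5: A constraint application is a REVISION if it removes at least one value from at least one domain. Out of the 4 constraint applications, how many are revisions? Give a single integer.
Constraint 1 (W + V = Z) on D(W)={1,2,3,6} D(V)={1,2,5,6} D(Z)={2,3,4,5,6}: W {1,2,3,6}->{1,2,3}; V {1,2,5,6}->{1,2,5} => REVISION
Constraint 2 (W != Z) on D(W)={1,2,3} D(Z)={2,3,4,5,6}: no change => not a revision
Constraint 3 (V != Z) on D(V)={1,2,5} D(Z)={2,3,4,5,6}: no change => not a revision
Constraint 4 (W != Z) on D(W)={1,2,3} D(Z)={2,3,4,5,6}: no change => not a revision
Total revisions = 1

Answer: 1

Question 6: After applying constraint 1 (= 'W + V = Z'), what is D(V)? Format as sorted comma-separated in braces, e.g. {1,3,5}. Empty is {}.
Constraint 1 (W + V = Z) on D(W)={1,2,3,6} D(V)={1,2,5,6} D(Z)={2,3,4,5,6}: W {1,2,3,6}->{1,2,3}; V {1,2,5,6}->{1,2,5}
So after constraint 1: D(V) = {1,2,5}

Answer: {1,2,5}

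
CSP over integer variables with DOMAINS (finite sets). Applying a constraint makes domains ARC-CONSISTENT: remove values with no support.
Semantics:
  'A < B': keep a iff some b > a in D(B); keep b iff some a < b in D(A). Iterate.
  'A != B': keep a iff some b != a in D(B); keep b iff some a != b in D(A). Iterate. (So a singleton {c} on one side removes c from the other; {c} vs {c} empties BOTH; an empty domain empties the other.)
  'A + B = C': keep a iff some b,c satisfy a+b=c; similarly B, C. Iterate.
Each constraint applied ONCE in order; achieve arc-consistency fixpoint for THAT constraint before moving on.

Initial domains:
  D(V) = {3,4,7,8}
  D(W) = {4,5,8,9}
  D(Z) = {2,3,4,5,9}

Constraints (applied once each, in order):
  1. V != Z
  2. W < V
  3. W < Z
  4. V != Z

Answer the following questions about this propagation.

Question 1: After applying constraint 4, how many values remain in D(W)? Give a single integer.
Answer: 2

Derivation:
Constraint 1 (V != Z) on D(V)={3,4,7,8} D(Z)={2,3,4,5,9}: no change
Constraint 2 (W < V) on D(W)={4,5,8,9} D(V)={3,4,7,8}: W {4,5,8,9}->{4,5}; V {3,4,7,8}->{7,8}
Constraint 3 (W < Z) on D(W)={4,5} D(Z)={2,3,4,5,9}: Z {2,3,4,5,9}->{5,9}
Constraint 4 (V != Z) on D(V)={7,8} D(Z)={5,9}: no change
So after constraint 4: D(W)={4,5}, size = 2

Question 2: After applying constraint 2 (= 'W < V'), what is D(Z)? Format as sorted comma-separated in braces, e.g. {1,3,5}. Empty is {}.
Constraint 1 (V != Z) on D(V)={3,4,7,8} D(Z)={2,3,4,5,9}: no change
Constraint 2 (W < V) on D(W)={4,5,8,9} D(V)={3,4,7,8}: W {4,5,8,9}->{4,5}; V {3,4,7,8}->{7,8}
So after constraint 2: D(Z) = {2,3,4,5,9}

Answer: {2,3,4,5,9}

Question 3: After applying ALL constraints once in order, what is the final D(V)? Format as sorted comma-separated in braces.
Answer: {7,8}

Derivation:
Constraint 1 (V != Z) on D(V)={3,4,7,8} D(Z)={2,3,4,5,9}: no change
Constraint 2 (W < V) on D(W)={4,5,8,9} D(V)={3,4,7,8}: W {4,5,8,9}->{4,5}; V {3,4,7,8}->{7,8}
Constraint 3 (W < Z) on D(W)={4,5} D(Z)={2,3,4,5,9}: Z {2,3,4,5,9}->{5,9}
Constraint 4 (V != Z) on D(V)={7,8} D(Z)={5,9}: no change
So after all 4 constraints: D(V) = {7,8}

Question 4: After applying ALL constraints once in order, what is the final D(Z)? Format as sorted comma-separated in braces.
Constraint 1 (V != Z) on D(V)={3,4,7,8} D(Z)={2,3,4,5,9}: no change
Constraint 2 (W < V) on D(W)={4,5,8,9} D(V)={3,4,7,8}: W {4,5,8,9}->{4,5}; V {3,4,7,8}->{7,8}
Constraint 3 (W < Z) on D(W)={4,5} D(Z)={2,3,4,5,9}: Z {2,3,4,5,9}->{5,9}
Constraint 4 (V != Z) on D(V)={7,8} D(Z)={5,9}: no change
So after all 4 constraints: D(Z) = {5,9}

Answer: {5,9}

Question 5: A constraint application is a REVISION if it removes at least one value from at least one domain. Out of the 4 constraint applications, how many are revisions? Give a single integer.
Answer: 2

Derivation:
Constraint 1 (V != Z) on D(V)={3,4,7,8} D(Z)={2,3,4,5,9}: no change => not a revision
Constraint 2 (W < V) on D(W)={4,5,8,9} D(V)={3,4,7,8}: W {4,5,8,9}->{4,5}; V {3,4,7,8}->{7,8} => REVISION
Constraint 3 (W < Z) on D(W)={4,5} D(Z)={2,3,4,5,9}: Z {2,3,4,5,9}->{5,9} => REVISION
Constraint 4 (V != Z) on D(V)={7,8} D(Z)={5,9}: no change => not a revision
Total revisions = 2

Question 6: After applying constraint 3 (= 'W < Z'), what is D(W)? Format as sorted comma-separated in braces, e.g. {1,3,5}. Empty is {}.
Constraint 1 (V != Z) on D(V)={3,4,7,8} D(Z)={2,3,4,5,9}: no change
Constraint 2 (W < V) on D(W)={4,5,8,9} D(V)={3,4,7,8}: W {4,5,8,9}->{4,5}; V {3,4,7,8}->{7,8}
Constraint 3 (W < Z) on D(W)={4,5} D(Z)={2,3,4,5,9}: Z {2,3,4,5,9}->{5,9}
So after constraint 3: D(W) = {4,5}

Answer: {4,5}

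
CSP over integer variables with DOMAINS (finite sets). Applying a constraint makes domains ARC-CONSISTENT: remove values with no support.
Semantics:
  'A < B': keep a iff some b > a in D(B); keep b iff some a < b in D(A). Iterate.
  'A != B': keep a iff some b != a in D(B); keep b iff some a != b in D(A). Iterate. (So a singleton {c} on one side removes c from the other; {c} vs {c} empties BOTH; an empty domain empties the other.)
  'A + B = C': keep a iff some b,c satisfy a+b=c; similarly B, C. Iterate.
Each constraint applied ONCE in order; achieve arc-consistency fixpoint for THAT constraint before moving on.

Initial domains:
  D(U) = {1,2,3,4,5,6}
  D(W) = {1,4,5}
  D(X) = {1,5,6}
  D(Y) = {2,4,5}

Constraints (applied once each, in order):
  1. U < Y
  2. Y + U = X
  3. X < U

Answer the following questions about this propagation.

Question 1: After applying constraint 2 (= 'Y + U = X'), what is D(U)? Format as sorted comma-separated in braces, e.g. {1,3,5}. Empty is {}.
Answer: {1,2,3,4}

Derivation:
Constraint 1 (U < Y) on D(U)={1,2,3,4,5,6} D(Y)={2,4,5}: U {1,2,3,4,5,6}->{1,2,3,4}
Constraint 2 (Y + U = X) on D(Y)={2,4,5} D(U)={1,2,3,4} D(X)={1,5,6}: X {1,5,6}->{5,6}
So after constraint 2: D(U) = {1,2,3,4}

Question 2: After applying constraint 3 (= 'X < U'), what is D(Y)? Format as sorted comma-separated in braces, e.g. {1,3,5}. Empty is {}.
Constraint 1 (U < Y) on D(U)={1,2,3,4,5,6} D(Y)={2,4,5}: U {1,2,3,4,5,6}->{1,2,3,4}
Constraint 2 (Y + U = X) on D(Y)={2,4,5} D(U)={1,2,3,4} D(X)={1,5,6}: X {1,5,6}->{5,6}
Constraint 3 (X < U) on D(X)={5,6} D(U)={1,2,3,4}: X {5,6}->{}; U {1,2,3,4}->{}
So after constraint 3: D(Y) = {2,4,5}

Answer: {2,4,5}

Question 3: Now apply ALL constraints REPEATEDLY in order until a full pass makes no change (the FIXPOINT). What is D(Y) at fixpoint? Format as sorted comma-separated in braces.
pass 0 (initial): D(Y)={2,4,5}
pass 1: U {1,2,3,4,5,6}->{}; X {1,5,6}->{}
pass 2: Y {2,4,5}->{}
pass 3: no change
Fixpoint after 3 passes: D(Y) = {}

Answer: {}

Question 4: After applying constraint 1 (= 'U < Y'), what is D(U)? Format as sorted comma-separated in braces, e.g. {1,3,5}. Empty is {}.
Constraint 1 (U < Y) on D(U)={1,2,3,4,5,6} D(Y)={2,4,5}: U {1,2,3,4,5,6}->{1,2,3,4}
So after constraint 1: D(U) = {1,2,3,4}

Answer: {1,2,3,4}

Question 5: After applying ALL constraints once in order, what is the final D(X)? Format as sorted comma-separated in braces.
Constraint 1 (U < Y) on D(U)={1,2,3,4,5,6} D(Y)={2,4,5}: U {1,2,3,4,5,6}->{1,2,3,4}
Constraint 2 (Y + U = X) on D(Y)={2,4,5} D(U)={1,2,3,4} D(X)={1,5,6}: X {1,5,6}->{5,6}
Constraint 3 (X < U) on D(X)={5,6} D(U)={1,2,3,4}: X {5,6}->{}; U {1,2,3,4}->{}
So after all 3 constraints: D(X) = {}

Answer: {}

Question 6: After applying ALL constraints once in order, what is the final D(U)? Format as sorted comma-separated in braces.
Answer: {}

Derivation:
Constraint 1 (U < Y) on D(U)={1,2,3,4,5,6} D(Y)={2,4,5}: U {1,2,3,4,5,6}->{1,2,3,4}
Constraint 2 (Y + U = X) on D(Y)={2,4,5} D(U)={1,2,3,4} D(X)={1,5,6}: X {1,5,6}->{5,6}
Constraint 3 (X < U) on D(X)={5,6} D(U)={1,2,3,4}: X {5,6}->{}; U {1,2,3,4}->{}
So after all 3 constraints: D(U) = {}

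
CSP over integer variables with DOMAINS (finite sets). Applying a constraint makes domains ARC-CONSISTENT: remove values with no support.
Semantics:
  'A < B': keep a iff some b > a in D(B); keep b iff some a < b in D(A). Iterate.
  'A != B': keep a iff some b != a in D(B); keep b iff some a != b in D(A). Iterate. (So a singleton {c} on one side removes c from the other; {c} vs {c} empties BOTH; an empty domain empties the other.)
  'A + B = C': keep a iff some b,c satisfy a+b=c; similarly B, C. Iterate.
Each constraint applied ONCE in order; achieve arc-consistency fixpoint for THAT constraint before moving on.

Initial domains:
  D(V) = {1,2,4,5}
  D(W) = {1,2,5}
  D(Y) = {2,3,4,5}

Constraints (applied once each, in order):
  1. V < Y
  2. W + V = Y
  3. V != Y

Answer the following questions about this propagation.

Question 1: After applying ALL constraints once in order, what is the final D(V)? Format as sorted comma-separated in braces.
Answer: {1,2,4}

Derivation:
Constraint 1 (V < Y) on D(V)={1,2,4,5} D(Y)={2,3,4,5}: V {1,2,4,5}->{1,2,4}
Constraint 2 (W + V = Y) on D(W)={1,2,5} D(V)={1,2,4} D(Y)={2,3,4,5}: W {1,2,5}->{1,2}
Constraint 3 (V != Y) on D(V)={1,2,4} D(Y)={2,3,4,5}: no change
So after all 3 constraints: D(V) = {1,2,4}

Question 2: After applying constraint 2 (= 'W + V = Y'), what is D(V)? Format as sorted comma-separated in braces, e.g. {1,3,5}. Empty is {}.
Answer: {1,2,4}

Derivation:
Constraint 1 (V < Y) on D(V)={1,2,4,5} D(Y)={2,3,4,5}: V {1,2,4,5}->{1,2,4}
Constraint 2 (W + V = Y) on D(W)={1,2,5} D(V)={1,2,4} D(Y)={2,3,4,5}: W {1,2,5}->{1,2}
So after constraint 2: D(V) = {1,2,4}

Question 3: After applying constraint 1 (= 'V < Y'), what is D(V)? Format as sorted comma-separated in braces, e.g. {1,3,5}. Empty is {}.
Answer: {1,2,4}

Derivation:
Constraint 1 (V < Y) on D(V)={1,2,4,5} D(Y)={2,3,4,5}: V {1,2,4,5}->{1,2,4}
So after constraint 1: D(V) = {1,2,4}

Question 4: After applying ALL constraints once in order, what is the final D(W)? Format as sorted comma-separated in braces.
Constraint 1 (V < Y) on D(V)={1,2,4,5} D(Y)={2,3,4,5}: V {1,2,4,5}->{1,2,4}
Constraint 2 (W + V = Y) on D(W)={1,2,5} D(V)={1,2,4} D(Y)={2,3,4,5}: W {1,2,5}->{1,2}
Constraint 3 (V != Y) on D(V)={1,2,4} D(Y)={2,3,4,5}: no change
So after all 3 constraints: D(W) = {1,2}

Answer: {1,2}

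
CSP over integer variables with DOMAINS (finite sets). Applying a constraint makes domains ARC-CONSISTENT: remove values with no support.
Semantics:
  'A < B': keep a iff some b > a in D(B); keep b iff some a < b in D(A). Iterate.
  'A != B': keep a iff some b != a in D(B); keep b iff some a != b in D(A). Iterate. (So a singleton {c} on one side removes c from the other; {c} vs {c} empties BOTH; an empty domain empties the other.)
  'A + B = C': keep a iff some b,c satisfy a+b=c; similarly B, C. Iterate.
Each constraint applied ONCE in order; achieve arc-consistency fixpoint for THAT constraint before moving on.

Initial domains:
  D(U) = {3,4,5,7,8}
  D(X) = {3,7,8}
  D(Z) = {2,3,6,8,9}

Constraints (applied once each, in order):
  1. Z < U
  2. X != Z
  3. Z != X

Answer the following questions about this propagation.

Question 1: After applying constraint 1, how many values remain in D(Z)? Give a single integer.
Constraint 1 (Z < U) on D(Z)={2,3,6,8,9} D(U)={3,4,5,7,8}: Z {2,3,6,8,9}->{2,3,6}
So after constraint 1: D(Z)={2,3,6}, size = 3

Answer: 3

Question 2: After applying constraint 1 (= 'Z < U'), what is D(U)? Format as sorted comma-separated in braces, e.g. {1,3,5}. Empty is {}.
Constraint 1 (Z < U) on D(Z)={2,3,6,8,9} D(U)={3,4,5,7,8}: Z {2,3,6,8,9}->{2,3,6}
So after constraint 1: D(U) = {3,4,5,7,8}

Answer: {3,4,5,7,8}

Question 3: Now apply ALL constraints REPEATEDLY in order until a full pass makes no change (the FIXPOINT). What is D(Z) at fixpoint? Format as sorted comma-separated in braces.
Answer: {2,3,6}

Derivation:
pass 0 (initial): D(Z)={2,3,6,8,9}
pass 1: Z {2,3,6,8,9}->{2,3,6}
pass 2: no change
Fixpoint after 2 passes: D(Z) = {2,3,6}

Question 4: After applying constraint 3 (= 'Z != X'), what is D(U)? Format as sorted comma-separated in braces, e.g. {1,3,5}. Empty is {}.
Constraint 1 (Z < U) on D(Z)={2,3,6,8,9} D(U)={3,4,5,7,8}: Z {2,3,6,8,9}->{2,3,6}
Constraint 2 (X != Z) on D(X)={3,7,8} D(Z)={2,3,6}: no change
Constraint 3 (Z != X) on D(Z)={2,3,6} D(X)={3,7,8}: no change
So after constraint 3: D(U) = {3,4,5,7,8}

Answer: {3,4,5,7,8}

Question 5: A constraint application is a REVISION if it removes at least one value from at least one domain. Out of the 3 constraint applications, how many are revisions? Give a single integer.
Constraint 1 (Z < U) on D(Z)={2,3,6,8,9} D(U)={3,4,5,7,8}: Z {2,3,6,8,9}->{2,3,6} => REVISION
Constraint 2 (X != Z) on D(X)={3,7,8} D(Z)={2,3,6}: no change => not a revision
Constraint 3 (Z != X) on D(Z)={2,3,6} D(X)={3,7,8}: no change => not a revision
Total revisions = 1

Answer: 1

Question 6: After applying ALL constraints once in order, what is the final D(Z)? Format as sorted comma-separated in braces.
Answer: {2,3,6}

Derivation:
Constraint 1 (Z < U) on D(Z)={2,3,6,8,9} D(U)={3,4,5,7,8}: Z {2,3,6,8,9}->{2,3,6}
Constraint 2 (X != Z) on D(X)={3,7,8} D(Z)={2,3,6}: no change
Constraint 3 (Z != X) on D(Z)={2,3,6} D(X)={3,7,8}: no change
So after all 3 constraints: D(Z) = {2,3,6}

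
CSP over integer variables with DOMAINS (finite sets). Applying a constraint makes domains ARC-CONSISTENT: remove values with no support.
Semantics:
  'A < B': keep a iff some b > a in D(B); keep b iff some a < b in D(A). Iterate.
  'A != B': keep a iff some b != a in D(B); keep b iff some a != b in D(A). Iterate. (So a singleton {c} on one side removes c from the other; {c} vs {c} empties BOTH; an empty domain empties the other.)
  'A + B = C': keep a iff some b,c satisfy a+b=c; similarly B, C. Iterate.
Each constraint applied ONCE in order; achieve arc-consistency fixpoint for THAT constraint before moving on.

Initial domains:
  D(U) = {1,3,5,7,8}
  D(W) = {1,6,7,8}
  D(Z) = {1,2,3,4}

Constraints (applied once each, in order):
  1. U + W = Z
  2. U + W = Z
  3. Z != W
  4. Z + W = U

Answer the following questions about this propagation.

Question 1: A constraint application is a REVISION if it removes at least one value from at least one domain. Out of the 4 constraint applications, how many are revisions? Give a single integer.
Answer: 2

Derivation:
Constraint 1 (U + W = Z) on D(U)={1,3,5,7,8} D(W)={1,6,7,8} D(Z)={1,2,3,4}: U {1,3,5,7,8}->{1,3}; W {1,6,7,8}->{1}; Z {1,2,3,4}->{2,4} => REVISION
Constraint 2 (U + W = Z) on D(U)={1,3} D(W)={1} D(Z)={2,4}: no change => not a revision
Constraint 3 (Z != W) on D(Z)={2,4} D(W)={1}: no change => not a revision
Constraint 4 (Z + W = U) on D(Z)={2,4} D(W)={1} D(U)={1,3}: Z {2,4}->{2}; U {1,3}->{3} => REVISION
Total revisions = 2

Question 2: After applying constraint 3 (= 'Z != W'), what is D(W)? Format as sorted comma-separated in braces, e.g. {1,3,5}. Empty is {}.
Constraint 1 (U + W = Z) on D(U)={1,3,5,7,8} D(W)={1,6,7,8} D(Z)={1,2,3,4}: U {1,3,5,7,8}->{1,3}; W {1,6,7,8}->{1}; Z {1,2,3,4}->{2,4}
Constraint 2 (U + W = Z) on D(U)={1,3} D(W)={1} D(Z)={2,4}: no change
Constraint 3 (Z != W) on D(Z)={2,4} D(W)={1}: no change
So after constraint 3: D(W) = {1}

Answer: {1}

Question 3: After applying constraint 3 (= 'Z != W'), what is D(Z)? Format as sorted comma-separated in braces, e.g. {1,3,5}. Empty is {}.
Constraint 1 (U + W = Z) on D(U)={1,3,5,7,8} D(W)={1,6,7,8} D(Z)={1,2,3,4}: U {1,3,5,7,8}->{1,3}; W {1,6,7,8}->{1}; Z {1,2,3,4}->{2,4}
Constraint 2 (U + W = Z) on D(U)={1,3} D(W)={1} D(Z)={2,4}: no change
Constraint 3 (Z != W) on D(Z)={2,4} D(W)={1}: no change
So after constraint 3: D(Z) = {2,4}

Answer: {2,4}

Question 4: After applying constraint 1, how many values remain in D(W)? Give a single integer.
Answer: 1

Derivation:
Constraint 1 (U + W = Z) on D(U)={1,3,5,7,8} D(W)={1,6,7,8} D(Z)={1,2,3,4}: U {1,3,5,7,8}->{1,3}; W {1,6,7,8}->{1}; Z {1,2,3,4}->{2,4}
So after constraint 1: D(W)={1}, size = 1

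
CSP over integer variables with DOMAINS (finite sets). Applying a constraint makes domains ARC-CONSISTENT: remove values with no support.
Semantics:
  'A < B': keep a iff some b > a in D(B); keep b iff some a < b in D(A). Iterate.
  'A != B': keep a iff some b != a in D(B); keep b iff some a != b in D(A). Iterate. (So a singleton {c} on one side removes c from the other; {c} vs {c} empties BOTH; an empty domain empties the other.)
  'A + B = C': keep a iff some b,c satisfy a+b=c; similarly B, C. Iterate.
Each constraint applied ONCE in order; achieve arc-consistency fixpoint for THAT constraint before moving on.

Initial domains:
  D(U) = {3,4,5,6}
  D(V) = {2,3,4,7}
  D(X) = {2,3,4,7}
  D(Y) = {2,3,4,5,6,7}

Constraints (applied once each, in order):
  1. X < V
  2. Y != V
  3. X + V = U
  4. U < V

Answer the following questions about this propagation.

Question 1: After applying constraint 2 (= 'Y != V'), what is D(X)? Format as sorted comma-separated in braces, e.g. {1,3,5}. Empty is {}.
Answer: {2,3,4}

Derivation:
Constraint 1 (X < V) on D(X)={2,3,4,7} D(V)={2,3,4,7}: X {2,3,4,7}->{2,3,4}; V {2,3,4,7}->{3,4,7}
Constraint 2 (Y != V) on D(Y)={2,3,4,5,6,7} D(V)={3,4,7}: no change
So after constraint 2: D(X) = {2,3,4}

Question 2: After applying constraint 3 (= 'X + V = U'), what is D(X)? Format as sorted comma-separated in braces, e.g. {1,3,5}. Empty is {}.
Answer: {2,3}

Derivation:
Constraint 1 (X < V) on D(X)={2,3,4,7} D(V)={2,3,4,7}: X {2,3,4,7}->{2,3,4}; V {2,3,4,7}->{3,4,7}
Constraint 2 (Y != V) on D(Y)={2,3,4,5,6,7} D(V)={3,4,7}: no change
Constraint 3 (X + V = U) on D(X)={2,3,4} D(V)={3,4,7} D(U)={3,4,5,6}: X {2,3,4}->{2,3}; V {3,4,7}->{3,4}; U {3,4,5,6}->{5,6}
So after constraint 3: D(X) = {2,3}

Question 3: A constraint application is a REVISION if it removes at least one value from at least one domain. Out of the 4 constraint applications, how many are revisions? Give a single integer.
Constraint 1 (X < V) on D(X)={2,3,4,7} D(V)={2,3,4,7}: X {2,3,4,7}->{2,3,4}; V {2,3,4,7}->{3,4,7} => REVISION
Constraint 2 (Y != V) on D(Y)={2,3,4,5,6,7} D(V)={3,4,7}: no change => not a revision
Constraint 3 (X + V = U) on D(X)={2,3,4} D(V)={3,4,7} D(U)={3,4,5,6}: X {2,3,4}->{2,3}; V {3,4,7}->{3,4}; U {3,4,5,6}->{5,6} => REVISION
Constraint 4 (U < V) on D(U)={5,6} D(V)={3,4}: U {5,6}->{}; V {3,4}->{} => REVISION
Total revisions = 3

Answer: 3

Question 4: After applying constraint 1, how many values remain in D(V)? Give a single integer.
Constraint 1 (X < V) on D(X)={2,3,4,7} D(V)={2,3,4,7}: X {2,3,4,7}->{2,3,4}; V {2,3,4,7}->{3,4,7}
So after constraint 1: D(V)={3,4,7}, size = 3

Answer: 3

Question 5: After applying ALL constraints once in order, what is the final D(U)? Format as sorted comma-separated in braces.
Constraint 1 (X < V) on D(X)={2,3,4,7} D(V)={2,3,4,7}: X {2,3,4,7}->{2,3,4}; V {2,3,4,7}->{3,4,7}
Constraint 2 (Y != V) on D(Y)={2,3,4,5,6,7} D(V)={3,4,7}: no change
Constraint 3 (X + V = U) on D(X)={2,3,4} D(V)={3,4,7} D(U)={3,4,5,6}: X {2,3,4}->{2,3}; V {3,4,7}->{3,4}; U {3,4,5,6}->{5,6}
Constraint 4 (U < V) on D(U)={5,6} D(V)={3,4}: U {5,6}->{}; V {3,4}->{}
So after all 4 constraints: D(U) = {}

Answer: {}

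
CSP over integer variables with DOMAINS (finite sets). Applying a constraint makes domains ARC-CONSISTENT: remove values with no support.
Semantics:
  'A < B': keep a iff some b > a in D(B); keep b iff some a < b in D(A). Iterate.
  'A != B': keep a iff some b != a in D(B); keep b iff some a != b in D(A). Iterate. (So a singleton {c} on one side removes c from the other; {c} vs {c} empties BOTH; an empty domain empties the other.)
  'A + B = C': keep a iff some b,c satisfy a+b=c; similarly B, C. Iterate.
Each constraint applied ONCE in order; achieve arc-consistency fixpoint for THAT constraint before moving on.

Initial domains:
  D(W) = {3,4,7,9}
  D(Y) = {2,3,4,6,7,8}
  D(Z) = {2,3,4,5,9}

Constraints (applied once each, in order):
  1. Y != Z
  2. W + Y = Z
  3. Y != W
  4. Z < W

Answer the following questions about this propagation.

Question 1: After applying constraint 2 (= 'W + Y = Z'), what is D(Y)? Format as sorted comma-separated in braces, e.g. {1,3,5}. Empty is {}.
Answer: {2,6}

Derivation:
Constraint 1 (Y != Z) on D(Y)={2,3,4,6,7,8} D(Z)={2,3,4,5,9}: no change
Constraint 2 (W + Y = Z) on D(W)={3,4,7,9} D(Y)={2,3,4,6,7,8} D(Z)={2,3,4,5,9}: W {3,4,7,9}->{3,7}; Y {2,3,4,6,7,8}->{2,6}; Z {2,3,4,5,9}->{5,9}
So after constraint 2: D(Y) = {2,6}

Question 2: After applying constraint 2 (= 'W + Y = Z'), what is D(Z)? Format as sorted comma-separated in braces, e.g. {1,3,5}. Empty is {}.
Constraint 1 (Y != Z) on D(Y)={2,3,4,6,7,8} D(Z)={2,3,4,5,9}: no change
Constraint 2 (W + Y = Z) on D(W)={3,4,7,9} D(Y)={2,3,4,6,7,8} D(Z)={2,3,4,5,9}: W {3,4,7,9}->{3,7}; Y {2,3,4,6,7,8}->{2,6}; Z {2,3,4,5,9}->{5,9}
So after constraint 2: D(Z) = {5,9}

Answer: {5,9}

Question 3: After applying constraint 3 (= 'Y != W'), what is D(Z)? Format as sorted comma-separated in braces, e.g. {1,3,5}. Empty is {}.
Answer: {5,9}

Derivation:
Constraint 1 (Y != Z) on D(Y)={2,3,4,6,7,8} D(Z)={2,3,4,5,9}: no change
Constraint 2 (W + Y = Z) on D(W)={3,4,7,9} D(Y)={2,3,4,6,7,8} D(Z)={2,3,4,5,9}: W {3,4,7,9}->{3,7}; Y {2,3,4,6,7,8}->{2,6}; Z {2,3,4,5,9}->{5,9}
Constraint 3 (Y != W) on D(Y)={2,6} D(W)={3,7}: no change
So after constraint 3: D(Z) = {5,9}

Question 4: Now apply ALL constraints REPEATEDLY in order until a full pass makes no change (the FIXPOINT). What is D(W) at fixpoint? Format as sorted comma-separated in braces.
pass 0 (initial): D(W)={3,4,7,9}
pass 1: W {3,4,7,9}->{7}; Y {2,3,4,6,7,8}->{2,6}; Z {2,3,4,5,9}->{5}
pass 2: W {7}->{}; Y {2,6}->{}; Z {5}->{}
pass 3: no change
Fixpoint after 3 passes: D(W) = {}

Answer: {}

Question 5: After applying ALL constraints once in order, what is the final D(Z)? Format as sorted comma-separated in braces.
Constraint 1 (Y != Z) on D(Y)={2,3,4,6,7,8} D(Z)={2,3,4,5,9}: no change
Constraint 2 (W + Y = Z) on D(W)={3,4,7,9} D(Y)={2,3,4,6,7,8} D(Z)={2,3,4,5,9}: W {3,4,7,9}->{3,7}; Y {2,3,4,6,7,8}->{2,6}; Z {2,3,4,5,9}->{5,9}
Constraint 3 (Y != W) on D(Y)={2,6} D(W)={3,7}: no change
Constraint 4 (Z < W) on D(Z)={5,9} D(W)={3,7}: Z {5,9}->{5}; W {3,7}->{7}
So after all 4 constraints: D(Z) = {5}

Answer: {5}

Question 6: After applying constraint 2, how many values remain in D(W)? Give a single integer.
Answer: 2

Derivation:
Constraint 1 (Y != Z) on D(Y)={2,3,4,6,7,8} D(Z)={2,3,4,5,9}: no change
Constraint 2 (W + Y = Z) on D(W)={3,4,7,9} D(Y)={2,3,4,6,7,8} D(Z)={2,3,4,5,9}: W {3,4,7,9}->{3,7}; Y {2,3,4,6,7,8}->{2,6}; Z {2,3,4,5,9}->{5,9}
So after constraint 2: D(W)={3,7}, size = 2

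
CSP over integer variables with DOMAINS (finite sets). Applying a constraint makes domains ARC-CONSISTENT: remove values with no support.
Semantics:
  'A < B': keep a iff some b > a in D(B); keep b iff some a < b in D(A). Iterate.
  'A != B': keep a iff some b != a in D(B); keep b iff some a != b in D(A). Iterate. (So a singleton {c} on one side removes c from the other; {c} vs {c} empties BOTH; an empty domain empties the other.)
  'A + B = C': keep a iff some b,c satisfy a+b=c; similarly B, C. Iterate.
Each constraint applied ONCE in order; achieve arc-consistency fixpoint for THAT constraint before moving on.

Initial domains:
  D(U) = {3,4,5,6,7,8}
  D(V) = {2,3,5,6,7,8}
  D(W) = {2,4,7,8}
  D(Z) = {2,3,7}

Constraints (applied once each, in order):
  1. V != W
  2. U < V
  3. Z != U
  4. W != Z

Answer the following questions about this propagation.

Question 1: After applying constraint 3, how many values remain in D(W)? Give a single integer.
Constraint 1 (V != W) on D(V)={2,3,5,6,7,8} D(W)={2,4,7,8}: no change
Constraint 2 (U < V) on D(U)={3,4,5,6,7,8} D(V)={2,3,5,6,7,8}: U {3,4,5,6,7,8}->{3,4,5,6,7}; V {2,3,5,6,7,8}->{5,6,7,8}
Constraint 3 (Z != U) on D(Z)={2,3,7} D(U)={3,4,5,6,7}: no change
So after constraint 3: D(W)={2,4,7,8}, size = 4

Answer: 4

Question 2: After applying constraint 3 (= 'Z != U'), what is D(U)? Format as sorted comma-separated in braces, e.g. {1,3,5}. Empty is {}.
Answer: {3,4,5,6,7}

Derivation:
Constraint 1 (V != W) on D(V)={2,3,5,6,7,8} D(W)={2,4,7,8}: no change
Constraint 2 (U < V) on D(U)={3,4,5,6,7,8} D(V)={2,3,5,6,7,8}: U {3,4,5,6,7,8}->{3,4,5,6,7}; V {2,3,5,6,7,8}->{5,6,7,8}
Constraint 3 (Z != U) on D(Z)={2,3,7} D(U)={3,4,5,6,7}: no change
So after constraint 3: D(U) = {3,4,5,6,7}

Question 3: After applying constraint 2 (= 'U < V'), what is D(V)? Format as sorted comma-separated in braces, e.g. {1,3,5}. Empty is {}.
Answer: {5,6,7,8}

Derivation:
Constraint 1 (V != W) on D(V)={2,3,5,6,7,8} D(W)={2,4,7,8}: no change
Constraint 2 (U < V) on D(U)={3,4,5,6,7,8} D(V)={2,3,5,6,7,8}: U {3,4,5,6,7,8}->{3,4,5,6,7}; V {2,3,5,6,7,8}->{5,6,7,8}
So after constraint 2: D(V) = {5,6,7,8}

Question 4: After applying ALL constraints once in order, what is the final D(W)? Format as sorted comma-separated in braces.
Constraint 1 (V != W) on D(V)={2,3,5,6,7,8} D(W)={2,4,7,8}: no change
Constraint 2 (U < V) on D(U)={3,4,5,6,7,8} D(V)={2,3,5,6,7,8}: U {3,4,5,6,7,8}->{3,4,5,6,7}; V {2,3,5,6,7,8}->{5,6,7,8}
Constraint 3 (Z != U) on D(Z)={2,3,7} D(U)={3,4,5,6,7}: no change
Constraint 4 (W != Z) on D(W)={2,4,7,8} D(Z)={2,3,7}: no change
So after all 4 constraints: D(W) = {2,4,7,8}

Answer: {2,4,7,8}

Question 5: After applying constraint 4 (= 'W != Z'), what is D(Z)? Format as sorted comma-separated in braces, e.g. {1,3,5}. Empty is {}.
Constraint 1 (V != W) on D(V)={2,3,5,6,7,8} D(W)={2,4,7,8}: no change
Constraint 2 (U < V) on D(U)={3,4,5,6,7,8} D(V)={2,3,5,6,7,8}: U {3,4,5,6,7,8}->{3,4,5,6,7}; V {2,3,5,6,7,8}->{5,6,7,8}
Constraint 3 (Z != U) on D(Z)={2,3,7} D(U)={3,4,5,6,7}: no change
Constraint 4 (W != Z) on D(W)={2,4,7,8} D(Z)={2,3,7}: no change
So after constraint 4: D(Z) = {2,3,7}

Answer: {2,3,7}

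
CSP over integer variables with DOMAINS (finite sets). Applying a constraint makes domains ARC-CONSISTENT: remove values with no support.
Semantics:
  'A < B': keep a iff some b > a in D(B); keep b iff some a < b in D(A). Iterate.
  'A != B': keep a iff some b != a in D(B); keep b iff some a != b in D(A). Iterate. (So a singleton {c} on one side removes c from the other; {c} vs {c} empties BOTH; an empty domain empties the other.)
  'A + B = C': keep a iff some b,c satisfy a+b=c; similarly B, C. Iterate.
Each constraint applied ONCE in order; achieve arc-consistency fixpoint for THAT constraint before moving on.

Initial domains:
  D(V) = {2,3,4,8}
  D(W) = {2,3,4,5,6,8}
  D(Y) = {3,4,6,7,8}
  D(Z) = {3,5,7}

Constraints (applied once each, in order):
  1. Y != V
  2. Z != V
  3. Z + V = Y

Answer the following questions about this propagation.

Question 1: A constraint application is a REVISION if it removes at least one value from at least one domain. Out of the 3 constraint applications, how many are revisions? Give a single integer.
Answer: 1

Derivation:
Constraint 1 (Y != V) on D(Y)={3,4,6,7,8} D(V)={2,3,4,8}: no change => not a revision
Constraint 2 (Z != V) on D(Z)={3,5,7} D(V)={2,3,4,8}: no change => not a revision
Constraint 3 (Z + V = Y) on D(Z)={3,5,7} D(V)={2,3,4,8} D(Y)={3,4,6,7,8}: Z {3,5,7}->{3,5}; V {2,3,4,8}->{2,3,4}; Y {3,4,6,7,8}->{6,7,8} => REVISION
Total revisions = 1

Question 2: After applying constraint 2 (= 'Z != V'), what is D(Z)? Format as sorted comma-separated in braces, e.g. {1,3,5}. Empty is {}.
Answer: {3,5,7}

Derivation:
Constraint 1 (Y != V) on D(Y)={3,4,6,7,8} D(V)={2,3,4,8}: no change
Constraint 2 (Z != V) on D(Z)={3,5,7} D(V)={2,3,4,8}: no change
So after constraint 2: D(Z) = {3,5,7}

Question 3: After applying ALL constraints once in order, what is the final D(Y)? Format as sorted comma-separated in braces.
Constraint 1 (Y != V) on D(Y)={3,4,6,7,8} D(V)={2,3,4,8}: no change
Constraint 2 (Z != V) on D(Z)={3,5,7} D(V)={2,3,4,8}: no change
Constraint 3 (Z + V = Y) on D(Z)={3,5,7} D(V)={2,3,4,8} D(Y)={3,4,6,7,8}: Z {3,5,7}->{3,5}; V {2,3,4,8}->{2,3,4}; Y {3,4,6,7,8}->{6,7,8}
So after all 3 constraints: D(Y) = {6,7,8}

Answer: {6,7,8}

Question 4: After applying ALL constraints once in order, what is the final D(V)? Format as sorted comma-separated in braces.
Constraint 1 (Y != V) on D(Y)={3,4,6,7,8} D(V)={2,3,4,8}: no change
Constraint 2 (Z != V) on D(Z)={3,5,7} D(V)={2,3,4,8}: no change
Constraint 3 (Z + V = Y) on D(Z)={3,5,7} D(V)={2,3,4,8} D(Y)={3,4,6,7,8}: Z {3,5,7}->{3,5}; V {2,3,4,8}->{2,3,4}; Y {3,4,6,7,8}->{6,7,8}
So after all 3 constraints: D(V) = {2,3,4}

Answer: {2,3,4}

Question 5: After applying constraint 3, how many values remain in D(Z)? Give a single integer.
Constraint 1 (Y != V) on D(Y)={3,4,6,7,8} D(V)={2,3,4,8}: no change
Constraint 2 (Z != V) on D(Z)={3,5,7} D(V)={2,3,4,8}: no change
Constraint 3 (Z + V = Y) on D(Z)={3,5,7} D(V)={2,3,4,8} D(Y)={3,4,6,7,8}: Z {3,5,7}->{3,5}; V {2,3,4,8}->{2,3,4}; Y {3,4,6,7,8}->{6,7,8}
So after constraint 3: D(Z)={3,5}, size = 2

Answer: 2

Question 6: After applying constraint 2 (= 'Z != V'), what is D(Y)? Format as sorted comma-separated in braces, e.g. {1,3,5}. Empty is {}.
Constraint 1 (Y != V) on D(Y)={3,4,6,7,8} D(V)={2,3,4,8}: no change
Constraint 2 (Z != V) on D(Z)={3,5,7} D(V)={2,3,4,8}: no change
So after constraint 2: D(Y) = {3,4,6,7,8}

Answer: {3,4,6,7,8}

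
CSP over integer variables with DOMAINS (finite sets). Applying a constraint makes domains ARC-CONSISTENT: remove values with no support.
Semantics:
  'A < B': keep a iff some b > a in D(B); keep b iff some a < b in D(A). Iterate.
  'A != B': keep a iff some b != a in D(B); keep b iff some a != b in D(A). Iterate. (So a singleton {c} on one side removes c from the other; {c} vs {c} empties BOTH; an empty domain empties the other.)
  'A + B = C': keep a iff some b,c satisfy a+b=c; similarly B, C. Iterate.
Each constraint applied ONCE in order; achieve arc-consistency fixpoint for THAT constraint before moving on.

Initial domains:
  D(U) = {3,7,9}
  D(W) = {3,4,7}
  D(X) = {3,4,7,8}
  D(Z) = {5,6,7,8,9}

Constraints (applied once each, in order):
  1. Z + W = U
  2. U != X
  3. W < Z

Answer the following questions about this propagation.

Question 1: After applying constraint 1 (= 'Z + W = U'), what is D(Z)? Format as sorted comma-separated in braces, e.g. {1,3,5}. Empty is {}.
Constraint 1 (Z + W = U) on D(Z)={5,6,7,8,9} D(W)={3,4,7} D(U)={3,7,9}: Z {5,6,7,8,9}->{5,6}; W {3,4,7}->{3,4}; U {3,7,9}->{9}
So after constraint 1: D(Z) = {5,6}

Answer: {5,6}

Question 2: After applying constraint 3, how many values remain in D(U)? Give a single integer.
Answer: 1

Derivation:
Constraint 1 (Z + W = U) on D(Z)={5,6,7,8,9} D(W)={3,4,7} D(U)={3,7,9}: Z {5,6,7,8,9}->{5,6}; W {3,4,7}->{3,4}; U {3,7,9}->{9}
Constraint 2 (U != X) on D(U)={9} D(X)={3,4,7,8}: no change
Constraint 3 (W < Z) on D(W)={3,4} D(Z)={5,6}: no change
So after constraint 3: D(U)={9}, size = 1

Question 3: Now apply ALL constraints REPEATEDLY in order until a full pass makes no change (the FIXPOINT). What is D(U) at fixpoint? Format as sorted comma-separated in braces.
Answer: {9}

Derivation:
pass 0 (initial): D(U)={3,7,9}
pass 1: U {3,7,9}->{9}; W {3,4,7}->{3,4}; Z {5,6,7,8,9}->{5,6}
pass 2: no change
Fixpoint after 2 passes: D(U) = {9}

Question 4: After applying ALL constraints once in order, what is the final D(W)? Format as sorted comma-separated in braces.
Answer: {3,4}

Derivation:
Constraint 1 (Z + W = U) on D(Z)={5,6,7,8,9} D(W)={3,4,7} D(U)={3,7,9}: Z {5,6,7,8,9}->{5,6}; W {3,4,7}->{3,4}; U {3,7,9}->{9}
Constraint 2 (U != X) on D(U)={9} D(X)={3,4,7,8}: no change
Constraint 3 (W < Z) on D(W)={3,4} D(Z)={5,6}: no change
So after all 3 constraints: D(W) = {3,4}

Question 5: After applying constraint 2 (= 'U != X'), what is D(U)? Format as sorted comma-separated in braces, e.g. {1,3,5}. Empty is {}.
Answer: {9}

Derivation:
Constraint 1 (Z + W = U) on D(Z)={5,6,7,8,9} D(W)={3,4,7} D(U)={3,7,9}: Z {5,6,7,8,9}->{5,6}; W {3,4,7}->{3,4}; U {3,7,9}->{9}
Constraint 2 (U != X) on D(U)={9} D(X)={3,4,7,8}: no change
So after constraint 2: D(U) = {9}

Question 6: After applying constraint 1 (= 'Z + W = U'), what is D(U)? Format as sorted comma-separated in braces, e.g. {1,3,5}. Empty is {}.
Constraint 1 (Z + W = U) on D(Z)={5,6,7,8,9} D(W)={3,4,7} D(U)={3,7,9}: Z {5,6,7,8,9}->{5,6}; W {3,4,7}->{3,4}; U {3,7,9}->{9}
So after constraint 1: D(U) = {9}

Answer: {9}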